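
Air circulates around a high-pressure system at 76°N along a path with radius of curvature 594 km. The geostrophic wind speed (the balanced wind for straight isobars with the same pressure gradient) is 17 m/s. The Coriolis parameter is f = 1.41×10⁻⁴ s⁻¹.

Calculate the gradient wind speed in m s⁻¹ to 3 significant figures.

23.7 m s⁻¹

Around a high, pressure-gradient force acts outward with centrifugal, so Coriolis balances both:
fV = (1/ρ)|∂P/∂n| + V²/R  →  V² − fR·V + fR·V_g = 0
With fR = 1.41×10⁻⁴ × 594×10³ m = 83.8 m/s:
V = [fR − √((fR)² − 4 fR V_g)]/2 = [83.8 − √(83.8² − 4×83.8×17)]/2 = 23.7 m/s
Supergeostrophic (V > V_g = 17 m/s), as expected around a high.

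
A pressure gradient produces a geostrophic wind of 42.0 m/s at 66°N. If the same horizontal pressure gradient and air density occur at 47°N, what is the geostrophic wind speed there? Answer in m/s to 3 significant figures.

With the same pressure gradient and density, V_g ∝ 1/f ∝ 1/sin φ.
V₂ = V₁ · sin φ₁ / sin φ₂ = 42.0 × sin 66° / sin 47°
V₂ = 42.0 × 0.9135/0.7314 = 52.5 m/s

52.5 m/s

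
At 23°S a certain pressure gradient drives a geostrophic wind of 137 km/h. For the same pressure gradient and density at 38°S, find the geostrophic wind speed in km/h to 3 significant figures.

With the same pressure gradient and density, V_g ∝ 1/f ∝ 1/sin φ.
V₂ = V₁ · sin φ₁ / sin φ₂ = 137 × sin 23° / sin 38°
V₂ = 137 × 0.3907/0.6157 = 86.9 km/h

86.9 km/h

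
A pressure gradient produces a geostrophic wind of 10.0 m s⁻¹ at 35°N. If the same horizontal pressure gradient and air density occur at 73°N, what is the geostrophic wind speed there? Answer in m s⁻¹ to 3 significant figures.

6.00 m s⁻¹

With the same pressure gradient and density, V_g ∝ 1/f ∝ 1/sin φ.
V₂ = V₁ · sin φ₁ / sin φ₂ = 10.0 × sin 35° / sin 73°
V₂ = 10.0 × 0.5736/0.9563 = 6.00 m s⁻¹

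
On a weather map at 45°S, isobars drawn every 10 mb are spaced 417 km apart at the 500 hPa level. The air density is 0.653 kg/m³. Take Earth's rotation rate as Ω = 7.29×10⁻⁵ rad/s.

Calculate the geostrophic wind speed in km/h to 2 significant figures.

130 km/h

Coriolis parameter at 45°S:
f = 2Ω sin φ = 2 × 7.29×10⁻⁵ × sin 45° = 1.03×10⁻⁴ s⁻¹
Pressure gradient: |∂P/∂n| = 1000 Pa / 417000 m = 2.40×10⁻³ Pa/m
Geostrophic balance (pressure-gradient force = Coriolis force):
V_g = (1/(fρ)) |∂P/∂n| = 2.40×10⁻³ / (1.03×10⁻⁴ × 0.653) = 35.6 m/s
Converting: 35.6 m/s × 3.6 = 130 km/h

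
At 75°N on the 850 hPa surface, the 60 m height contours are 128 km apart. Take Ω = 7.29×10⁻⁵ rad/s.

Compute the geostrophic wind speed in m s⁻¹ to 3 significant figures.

Coriolis parameter at 75°N:
f = 2Ω sin φ = 2 × 7.29×10⁻⁵ × sin 75° = 1.41×10⁻⁴ s⁻¹
Height gradient: |∂Z/∂n| = 60 m / 128000 m = 4.69×10⁻⁴
On a pressure surface, geostrophic balance gives V_g = (g/f)|∂Z/∂n|:
V_g = 9.81 × 4.69×10⁻⁴ / 1.41×10⁻⁴ = 32.7 m/s

32.7 m s⁻¹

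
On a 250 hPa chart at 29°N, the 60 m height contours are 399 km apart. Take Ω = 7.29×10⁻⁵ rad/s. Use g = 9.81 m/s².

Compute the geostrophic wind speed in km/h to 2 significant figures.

Coriolis parameter at 29°N:
f = 2Ω sin φ = 2 × 7.29×10⁻⁵ × sin 29° = 7.07×10⁻⁵ s⁻¹
Height gradient: |∂Z/∂n| = 60 m / 399000 m = 1.50×10⁻⁴
On a pressure surface, geostrophic balance gives V_g = (g/f)|∂Z/∂n|:
V_g = 9.81 × 1.50×10⁻⁴ / 7.07×10⁻⁵ = 20.9 m/s
Converting: 20.9 m/s × 3.6 = 75 km/h

75 km/h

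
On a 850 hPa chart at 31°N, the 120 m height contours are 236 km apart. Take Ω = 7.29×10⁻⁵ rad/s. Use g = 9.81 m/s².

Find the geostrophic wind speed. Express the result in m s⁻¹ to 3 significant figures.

66.4 m s⁻¹

Coriolis parameter at 31°N:
f = 2Ω sin φ = 2 × 7.29×10⁻⁵ × sin 31° = 7.51×10⁻⁵ s⁻¹
Height gradient: |∂Z/∂n| = 120 m / 236000 m = 5.08×10⁻⁴
On a pressure surface, geostrophic balance gives V_g = (g/f)|∂Z/∂n|:
V_g = 9.81 × 5.08×10⁻⁴ / 7.51×10⁻⁵ = 66.4 m/s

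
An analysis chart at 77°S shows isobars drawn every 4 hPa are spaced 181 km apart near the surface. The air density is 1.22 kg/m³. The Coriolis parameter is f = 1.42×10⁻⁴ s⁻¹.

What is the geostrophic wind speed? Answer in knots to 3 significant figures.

Pressure gradient: |∂P/∂n| = 400 Pa / 181000 m = 2.21×10⁻³ Pa/m
Geostrophic balance (pressure-gradient force = Coriolis force):
V_g = (1/(fρ)) |∂P/∂n| = 2.21×10⁻³ / (1.42×10⁻⁴ × 1.22) = 12.8 m/s
Converting: 12.8 m/s × 1.944 = 24.8 knots

24.8 knots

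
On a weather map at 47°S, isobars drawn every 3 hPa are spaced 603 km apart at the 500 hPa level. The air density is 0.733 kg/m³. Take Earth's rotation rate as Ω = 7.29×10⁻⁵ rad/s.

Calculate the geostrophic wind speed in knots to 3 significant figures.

Coriolis parameter at 47°S:
f = 2Ω sin φ = 2 × 7.29×10⁻⁵ × sin 47° = 1.07×10⁻⁴ s⁻¹
Pressure gradient: |∂P/∂n| = 300 Pa / 603000 m = 4.98×10⁻⁴ Pa/m
Geostrophic balance (pressure-gradient force = Coriolis force):
V_g = (1/(fρ)) |∂P/∂n| = 4.98×10⁻⁴ / (1.07×10⁻⁴ × 0.733) = 6.37 m/s
Converting: 6.37 m/s × 1.944 = 12.4 knots

12.4 knots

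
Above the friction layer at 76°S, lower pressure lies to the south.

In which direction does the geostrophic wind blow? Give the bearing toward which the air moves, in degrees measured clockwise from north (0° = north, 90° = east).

090°

The pressure-gradient force points toward the south (bearing 180°).
Geostrophic balance: in the Southern Hemisphere the Coriolis force deflects motion to the left, so the geostrophic wind blows 90° to the left of the pressure-gradient force (low pressure on the right).
Rotating 180° by 90° counterclockwise gives 090° — the wind blows toward the east.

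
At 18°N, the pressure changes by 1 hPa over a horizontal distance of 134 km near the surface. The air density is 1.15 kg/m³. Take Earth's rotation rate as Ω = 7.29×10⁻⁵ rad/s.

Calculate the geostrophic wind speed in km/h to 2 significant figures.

Coriolis parameter at 18°N:
f = 2Ω sin φ = 2 × 7.29×10⁻⁵ × sin 18° = 4.51×10⁻⁵ s⁻¹
Pressure gradient: |∂P/∂n| = 100 Pa / 134000 m = 7.46×10⁻⁴ Pa/m
Geostrophic balance (pressure-gradient force = Coriolis force):
V_g = (1/(fρ)) |∂P/∂n| = 7.46×10⁻⁴ / (4.51×10⁻⁵ × 1.15) = 14.4 m/s
Converting: 14.4 m/s × 3.6 = 52 km/h

52 km/h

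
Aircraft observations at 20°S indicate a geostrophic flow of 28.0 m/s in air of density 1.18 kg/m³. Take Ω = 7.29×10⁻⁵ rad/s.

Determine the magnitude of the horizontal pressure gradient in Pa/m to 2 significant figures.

1.6×10⁻³ Pa/m

Coriolis parameter at 20°S:
f = 2Ω sin φ = 2 × 7.29×10⁻⁵ × sin 20° = 4.99×10⁻⁵ s⁻¹
Geostrophic balance rearranged: |∂P/∂n| = f ρ V_g
|∂P/∂n| = 4.99×10⁻⁵ × 1.18 × 28.0 = 1.65×10⁻³ Pa/m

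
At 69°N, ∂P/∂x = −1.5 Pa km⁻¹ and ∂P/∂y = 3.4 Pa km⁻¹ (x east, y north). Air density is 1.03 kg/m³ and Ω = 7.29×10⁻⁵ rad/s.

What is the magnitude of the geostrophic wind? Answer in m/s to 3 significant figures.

Coriolis parameter at 69°N:
f = 2Ω sin φ = 2 × 7.29×10⁻⁵ × sin 69° = 1.36×10⁻⁴ s⁻¹
Component geostrophic relations (x east, y north):
u_g = −(1/(fρ)) ∂P/∂y,  v_g = (1/(fρ)) ∂P/∂x
u_g = −(3.4×10⁻³)/(1.36×10⁻⁴ × 1.03) = −24.3 m/s;  v_g = (−1.5×10⁻³)/(1.36×10⁻⁴ × 1.03) = −10.7 m/s
|V_g| = √(u_g² + v_g²) = 26.5 m/s

26.5 m/s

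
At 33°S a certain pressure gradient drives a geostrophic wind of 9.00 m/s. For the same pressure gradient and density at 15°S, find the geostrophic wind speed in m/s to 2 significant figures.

19 m/s

With the same pressure gradient and density, V_g ∝ 1/f ∝ 1/sin φ.
V₂ = V₁ · sin φ₁ / sin φ₂ = 9.00 × sin 33° / sin 15°
V₂ = 9.00 × 0.5446/0.2588 = 19 m/s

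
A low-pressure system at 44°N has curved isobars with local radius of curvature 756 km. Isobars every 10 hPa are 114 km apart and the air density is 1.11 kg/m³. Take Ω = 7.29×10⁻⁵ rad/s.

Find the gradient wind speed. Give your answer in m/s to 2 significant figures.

Coriolis parameter at 44°N:
f = 2Ω sin φ = 2 × 7.29×10⁻⁵ × sin 44° = 1.01×10⁻⁴ s⁻¹
Pressure gradient: |∂P/∂n| = 1000 Pa / 114000 m = 8.77×10⁻³ Pa/m
Geostrophic speed: V_g = |∂P/∂n|/(fρ) = 8.77×10⁻³/(1.01×10⁻⁴ × 1.11) = 78.0 m/s
Around a low, centrifugal force acts outward with Coriolis, so pressure-gradient force balances both:
(1/ρ)|∂P/∂n| = fV + V²/R  →  V² + fR·V − fR·V_g = 0
With fR = 1.01×10⁻⁴ × 756×10³ m = 76.6 m/s:
V = [−fR + √((fR)² + 4 fR V_g)]/2 = [−76.6 + √(76.6² + 4×76.6×78)]/2 = 48 m/s
Subgeostrophic (V < V_g = 78 m/s), as expected around a low.

48 m/s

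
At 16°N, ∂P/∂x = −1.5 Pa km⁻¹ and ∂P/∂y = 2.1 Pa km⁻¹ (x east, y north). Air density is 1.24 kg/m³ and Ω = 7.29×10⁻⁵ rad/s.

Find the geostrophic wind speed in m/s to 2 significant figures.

52 m/s

Coriolis parameter at 16°N:
f = 2Ω sin φ = 2 × 7.29×10⁻⁵ × sin 16° = 4.02×10⁻⁵ s⁻¹
Component geostrophic relations (x east, y north):
u_g = −(1/(fρ)) ∂P/∂y,  v_g = (1/(fρ)) ∂P/∂x
u_g = −(2.1×10⁻³)/(4.02×10⁻⁵ × 1.24) = −42.1 m/s;  v_g = (−1.5×10⁻³)/(4.02×10⁻⁵ × 1.24) = −30.1 m/s
|V_g| = √(u_g² + v_g²) = 51.8 m/s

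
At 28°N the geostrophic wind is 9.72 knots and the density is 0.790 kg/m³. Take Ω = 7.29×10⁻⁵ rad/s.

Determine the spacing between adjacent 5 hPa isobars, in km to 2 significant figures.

1800 km

Coriolis parameter at 28°N:
f = 2Ω sin φ = 2 × 7.29×10⁻⁵ × sin 28° = 6.84×10⁻⁵ s⁻¹
Wind speed in SI: 9.72 knots = 5.00 m/s
Geostrophic balance rearranged: |∂P/∂n| = f ρ V_g
|∂P/∂n| = 6.84×10⁻⁵ × 0.790 × 5.00 = 2.70×10⁻⁴ Pa/m
Isobar spacing: Δn = ΔP/|∂P/∂n| = 500 Pa / 2.70×10⁻⁴ Pa/m = 1849148 m ≈ 1800 km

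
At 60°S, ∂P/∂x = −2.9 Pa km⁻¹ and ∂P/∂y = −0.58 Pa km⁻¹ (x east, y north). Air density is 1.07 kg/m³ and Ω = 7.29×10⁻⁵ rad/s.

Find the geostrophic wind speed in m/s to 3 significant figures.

21.9 m/s

Coriolis parameter at 60°S:
f = 2Ω sin φ = 2 × 7.29×10⁻⁵ × sin 60° = 1.26×10⁻⁴ s⁻¹
In the Southern Hemisphere f is negative: f = −1.26×10⁻⁴ s⁻¹.
Component geostrophic relations (x east, y north):
u_g = −(1/(fρ)) ∂P/∂y,  v_g = (1/(fρ)) ∂P/∂x
u_g = −(−0.58×10⁻³)/(−1.26×10⁻⁴ × 1.07) = −4.29 m/s;  v_g = (−2.9×10⁻³)/(−1.26×10⁻⁴ × 1.07) = 21.5 m/s
|V_g| = √(u_g² + v_g²) = 21.9 m/s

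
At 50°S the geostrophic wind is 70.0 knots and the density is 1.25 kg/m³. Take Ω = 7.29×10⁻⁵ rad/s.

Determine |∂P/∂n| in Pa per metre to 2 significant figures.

5.0×10⁻³ Pa/m

Coriolis parameter at 50°S:
f = 2Ω sin φ = 2 × 7.29×10⁻⁵ × sin 50° = 1.12×10⁻⁴ s⁻¹
Wind speed in SI: 70.0 knots = 36.0 m/s
Geostrophic balance rearranged: |∂P/∂n| = f ρ V_g
|∂P/∂n| = 1.12×10⁻⁴ × 1.25 × 36.0 = 5.03×10⁻³ Pa/m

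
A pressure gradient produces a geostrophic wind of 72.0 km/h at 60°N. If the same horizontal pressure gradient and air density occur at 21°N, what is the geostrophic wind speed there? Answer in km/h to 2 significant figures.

170 km/h

With the same pressure gradient and density, V_g ∝ 1/f ∝ 1/sin φ.
V₂ = V₁ · sin φ₁ / sin φ₂ = 72.0 × sin 60° / sin 21°
V₂ = 72.0 × 0.8660/0.3584 = 170 km/h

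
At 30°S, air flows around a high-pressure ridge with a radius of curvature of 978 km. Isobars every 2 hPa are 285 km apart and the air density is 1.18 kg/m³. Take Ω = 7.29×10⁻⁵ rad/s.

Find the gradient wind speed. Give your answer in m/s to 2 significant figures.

9.4 m/s

Coriolis parameter at 30°S:
f = 2Ω sin φ = 2 × 7.29×10⁻⁵ × sin 30° = 7.29×10⁻⁵ s⁻¹
Pressure gradient: |∂P/∂n| = 200 Pa / 285000 m = 7.02×10⁻⁴ Pa/m
Geostrophic speed: V_g = |∂P/∂n|/(fρ) = 7.02×10⁻⁴/(7.29×10⁻⁵ × 1.18) = 8.16 m/s
Around a high, pressure-gradient force acts outward with centrifugal, so Coriolis balances both:
fV = (1/ρ)|∂P/∂n| + V²/R  →  V² − fR·V + fR·V_g = 0
With fR = 7.29×10⁻⁵ × 978×10³ m = 71.3 m/s:
V = [fR − √((fR)² − 4 fR V_g)]/2 = [71.3 − √(71.3² − 4×71.3×8.16)]/2 = 9.4 m/s
Supergeostrophic (V > V_g = 8.16 m/s), as expected around a high.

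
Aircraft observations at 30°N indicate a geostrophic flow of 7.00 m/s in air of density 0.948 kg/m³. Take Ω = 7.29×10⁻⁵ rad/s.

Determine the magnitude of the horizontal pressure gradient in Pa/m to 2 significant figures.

4.8×10⁻⁴ Pa/m

Coriolis parameter at 30°N:
f = 2Ω sin φ = 2 × 7.29×10⁻⁵ × sin 30° = 7.29×10⁻⁵ s⁻¹
Geostrophic balance rearranged: |∂P/∂n| = f ρ V_g
|∂P/∂n| = 7.29×10⁻⁵ × 0.948 × 7.00 = 4.84×10⁻⁴ Pa/m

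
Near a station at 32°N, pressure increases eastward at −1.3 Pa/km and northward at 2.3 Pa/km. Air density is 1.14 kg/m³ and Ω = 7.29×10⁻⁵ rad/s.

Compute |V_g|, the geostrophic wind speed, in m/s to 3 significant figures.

30.0 m/s

Coriolis parameter at 32°N:
f = 2Ω sin φ = 2 × 7.29×10⁻⁵ × sin 32° = 7.73×10⁻⁵ s⁻¹
Component geostrophic relations (x east, y north):
u_g = −(1/(fρ)) ∂P/∂y,  v_g = (1/(fρ)) ∂P/∂x
u_g = −(2.3×10⁻³)/(7.73×10⁻⁵ × 1.14) = −26.1 m/s;  v_g = (−1.3×10⁻³)/(7.73×10⁻⁵ × 1.14) = −14.8 m/s
|V_g| = √(u_g² + v_g²) = 30.0 m/s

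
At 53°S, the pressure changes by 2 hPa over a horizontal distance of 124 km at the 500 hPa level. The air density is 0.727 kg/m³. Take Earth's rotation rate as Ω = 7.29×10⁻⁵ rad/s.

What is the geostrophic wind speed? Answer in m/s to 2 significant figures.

Coriolis parameter at 53°S:
f = 2Ω sin φ = 2 × 7.29×10⁻⁵ × sin 53° = 1.16×10⁻⁴ s⁻¹
Pressure gradient: |∂P/∂n| = 200 Pa / 124000 m = 1.61×10⁻³ Pa/m
Geostrophic balance (pressure-gradient force = Coriolis force):
V_g = (1/(fρ)) |∂P/∂n| = 1.61×10⁻³ / (1.16×10⁻⁴ × 0.727) = 19.1 m/s

19 m/s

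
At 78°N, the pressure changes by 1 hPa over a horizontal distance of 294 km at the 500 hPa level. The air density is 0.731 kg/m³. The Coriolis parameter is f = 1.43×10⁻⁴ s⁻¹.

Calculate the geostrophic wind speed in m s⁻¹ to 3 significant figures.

Pressure gradient: |∂P/∂n| = 100 Pa / 294000 m = 3.40×10⁻⁴ Pa/m
Geostrophic balance (pressure-gradient force = Coriolis force):
V_g = (1/(fρ)) |∂P/∂n| = 3.40×10⁻⁴ / (1.43×10⁻⁴ × 0.731) = 3.25 m/s

3.25 m s⁻¹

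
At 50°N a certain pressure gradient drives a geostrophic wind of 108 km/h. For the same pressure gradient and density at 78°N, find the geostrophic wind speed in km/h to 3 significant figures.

84.6 km/h

With the same pressure gradient and density, V_g ∝ 1/f ∝ 1/sin φ.
V₂ = V₁ · sin φ₁ / sin φ₂ = 108 × sin 50° / sin 78°
V₂ = 108 × 0.7660/0.9781 = 84.6 km/h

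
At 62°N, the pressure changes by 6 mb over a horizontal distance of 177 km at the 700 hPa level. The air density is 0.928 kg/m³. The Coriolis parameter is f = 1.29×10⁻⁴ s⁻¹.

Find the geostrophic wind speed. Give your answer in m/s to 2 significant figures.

28 m/s

Pressure gradient: |∂P/∂n| = 600 Pa / 177000 m = 3.39×10⁻³ Pa/m
Geostrophic balance (pressure-gradient force = Coriolis force):
V_g = (1/(fρ)) |∂P/∂n| = 3.39×10⁻³ / (1.29×10⁻⁴ × 0.928) = 28.3 m/s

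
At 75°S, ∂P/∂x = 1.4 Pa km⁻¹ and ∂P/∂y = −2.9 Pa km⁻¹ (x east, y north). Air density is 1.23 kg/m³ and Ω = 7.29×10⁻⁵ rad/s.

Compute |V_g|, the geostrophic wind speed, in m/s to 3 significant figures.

Coriolis parameter at 75°S:
f = 2Ω sin φ = 2 × 7.29×10⁻⁵ × sin 75° = 1.41×10⁻⁴ s⁻¹
In the Southern Hemisphere f is negative: f = −1.41×10⁻⁴ s⁻¹.
Component geostrophic relations (x east, y north):
u_g = −(1/(fρ)) ∂P/∂y,  v_g = (1/(fρ)) ∂P/∂x
u_g = −(−2.9×10⁻³)/(−1.41×10⁻⁴ × 1.23) = −16.7 m/s;  v_g = (1.4×10⁻³)/(−1.41×10⁻⁴ × 1.23) = −8.08 m/s
|V_g| = √(u_g² + v_g²) = 18.6 m/s

18.6 m/s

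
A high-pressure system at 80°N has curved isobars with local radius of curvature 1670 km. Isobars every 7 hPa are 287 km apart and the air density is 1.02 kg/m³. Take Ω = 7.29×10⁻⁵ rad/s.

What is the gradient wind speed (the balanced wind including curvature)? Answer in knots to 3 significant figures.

35.0 knots

Coriolis parameter at 80°N:
f = 2Ω sin φ = 2 × 7.29×10⁻⁵ × sin 80° = 1.44×10⁻⁴ s⁻¹
Pressure gradient: |∂P/∂n| = 700 Pa / 287000 m = 2.44×10⁻³ Pa/m
Geostrophic speed: V_g = |∂P/∂n|/(fρ) = 2.44×10⁻³/(1.44×10⁻⁴ × 1.02) = 16.7 m/s
Around a high, pressure-gradient force acts outward with centrifugal, so Coriolis balances both:
fV = (1/ρ)|∂P/∂n| + V²/R  →  V² − fR·V + fR·V_g = 0
With fR = 1.44×10⁻⁴ × 1670×10³ m = 240 m/s:
V = [fR − √((fR)² − 4 fR V_g)]/2 = [240 − √(240² − 4×240×16.7)]/2 = 18 m/s
Supergeostrophic (V > V_g = 16.7 m/s), as expected around a high.
Converting: 18 m/s × 1.944 = 35.0 knots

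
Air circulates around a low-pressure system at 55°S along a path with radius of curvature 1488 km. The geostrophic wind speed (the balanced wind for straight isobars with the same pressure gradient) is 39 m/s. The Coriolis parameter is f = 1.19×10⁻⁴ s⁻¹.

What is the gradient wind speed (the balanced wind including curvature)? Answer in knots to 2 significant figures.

64 knots

Around a low, centrifugal force acts outward with Coriolis, so pressure-gradient force balances both:
(1/ρ)|∂P/∂n| = fV + V²/R  →  V² + fR·V − fR·V_g = 0
With fR = 1.19×10⁻⁴ × 1488×10³ m = 177 m/s:
V = [−fR + √((fR)² + 4 fR V_g)]/2 = [−177 + √(177² + 4×177×39)]/2 = 32.9 m/s
Subgeostrophic (V < V_g = 39 m/s), as expected around a low.
Converting: 32.9 m/s × 1.944 = 64 knots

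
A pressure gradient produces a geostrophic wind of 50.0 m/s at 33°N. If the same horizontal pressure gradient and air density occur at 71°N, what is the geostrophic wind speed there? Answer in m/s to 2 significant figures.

29 m/s

With the same pressure gradient and density, V_g ∝ 1/f ∝ 1/sin φ.
V₂ = V₁ · sin φ₁ / sin φ₂ = 50.0 × sin 33° / sin 71°
V₂ = 50.0 × 0.5446/0.9455 = 29 m/s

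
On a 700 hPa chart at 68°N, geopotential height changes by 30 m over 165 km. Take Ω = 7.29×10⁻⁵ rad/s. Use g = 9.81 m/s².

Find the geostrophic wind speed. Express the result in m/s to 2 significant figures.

Coriolis parameter at 68°N:
f = 2Ω sin φ = 2 × 7.29×10⁻⁵ × sin 68° = 1.35×10⁻⁴ s⁻¹
Height gradient: |∂Z/∂n| = 30 m / 165000 m = 1.82×10⁻⁴
On a pressure surface, geostrophic balance gives V_g = (g/f)|∂Z/∂n|:
V_g = 9.81 × 1.82×10⁻⁴ / 1.35×10⁻⁴ = 13.2 m/s

13 m/s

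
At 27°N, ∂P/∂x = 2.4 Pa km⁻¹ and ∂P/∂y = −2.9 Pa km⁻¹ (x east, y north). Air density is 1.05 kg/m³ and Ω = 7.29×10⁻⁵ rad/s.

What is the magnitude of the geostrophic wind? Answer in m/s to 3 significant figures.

54.2 m/s

Coriolis parameter at 27°N:
f = 2Ω sin φ = 2 × 7.29×10⁻⁵ × sin 27° = 6.62×10⁻⁵ s⁻¹
Component geostrophic relations (x east, y north):
u_g = −(1/(fρ)) ∂P/∂y,  v_g = (1/(fρ)) ∂P/∂x
u_g = −(−2.9×10⁻³)/(6.62×10⁻⁵ × 1.05) = 41.7 m/s;  v_g = (2.4×10⁻³)/(6.62×10⁻⁵ × 1.05) = 34.5 m/s
|V_g| = √(u_g² + v_g²) = 54.2 m/s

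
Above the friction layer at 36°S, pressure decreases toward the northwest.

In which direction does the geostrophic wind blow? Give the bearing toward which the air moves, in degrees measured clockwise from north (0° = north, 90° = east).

225°

The pressure-gradient force points toward the northwest (bearing 315°).
Geostrophic balance: in the Southern Hemisphere the Coriolis force deflects motion to the left, so the geostrophic wind blows 90° to the left of the pressure-gradient force (low pressure on the right).
Rotating 315° by 90° counterclockwise gives 225° — the wind blows toward the southwest.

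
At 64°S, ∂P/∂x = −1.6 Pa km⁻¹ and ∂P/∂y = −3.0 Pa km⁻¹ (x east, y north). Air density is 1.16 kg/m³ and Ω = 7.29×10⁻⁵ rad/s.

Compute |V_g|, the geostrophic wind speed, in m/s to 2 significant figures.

Coriolis parameter at 64°S:
f = 2Ω sin φ = 2 × 7.29×10⁻⁵ × sin 64° = 1.31×10⁻⁴ s⁻¹
In the Southern Hemisphere f is negative: f = −1.31×10⁻⁴ s⁻¹.
Component geostrophic relations (x east, y north):
u_g = −(1/(fρ)) ∂P/∂y,  v_g = (1/(fρ)) ∂P/∂x
u_g = −(−3.0×10⁻³)/(−1.31×10⁻⁴ × 1.16) = −19.7 m/s;  v_g = (−1.6×10⁻³)/(−1.31×10⁻⁴ × 1.16) = 10.5 m/s
|V_g| = √(u_g² + v_g²) = 22.4 m/s

22 m/s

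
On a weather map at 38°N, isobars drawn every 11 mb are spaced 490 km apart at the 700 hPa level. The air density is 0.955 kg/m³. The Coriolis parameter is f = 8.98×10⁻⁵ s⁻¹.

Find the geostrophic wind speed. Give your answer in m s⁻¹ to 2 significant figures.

Pressure gradient: |∂P/∂n| = 1100 Pa / 490000 m = 2.24×10⁻³ Pa/m
Geostrophic balance (pressure-gradient force = Coriolis force):
V_g = (1/(fρ)) |∂P/∂n| = 2.24×10⁻³ / (8.98×10⁻⁵ × 0.955) = 26.2 m/s

26 m s⁻¹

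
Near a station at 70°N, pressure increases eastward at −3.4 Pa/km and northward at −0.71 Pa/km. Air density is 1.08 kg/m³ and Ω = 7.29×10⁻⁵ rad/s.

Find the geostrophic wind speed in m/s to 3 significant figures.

23.5 m/s

Coriolis parameter at 70°N:
f = 2Ω sin φ = 2 × 7.29×10⁻⁵ × sin 70° = 1.37×10⁻⁴ s⁻¹
Component geostrophic relations (x east, y north):
u_g = −(1/(fρ)) ∂P/∂y,  v_g = (1/(fρ)) ∂P/∂x
u_g = −(−0.71×10⁻³)/(1.37×10⁻⁴ × 1.08) = 4.80 m/s;  v_g = (−3.4×10⁻³)/(1.37×10⁻⁴ × 1.08) = −23.0 m/s
|V_g| = √(u_g² + v_g²) = 23.5 m/s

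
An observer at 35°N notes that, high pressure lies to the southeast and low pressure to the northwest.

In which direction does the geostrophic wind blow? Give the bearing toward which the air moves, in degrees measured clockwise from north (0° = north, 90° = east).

045°

The pressure-gradient force points toward the northwest (bearing 315°).
Geostrophic balance: in the Northern Hemisphere the Coriolis force deflects motion to the right, so the geostrophic wind blows 90° to the right of the pressure-gradient force (low pressure on the left).
Rotating 315° by 90° clockwise gives 045° — the wind blows toward the northeast.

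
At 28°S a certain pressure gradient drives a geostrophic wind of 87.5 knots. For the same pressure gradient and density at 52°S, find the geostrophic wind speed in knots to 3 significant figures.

52.1 knots

With the same pressure gradient and density, V_g ∝ 1/f ∝ 1/sin φ.
V₂ = V₁ · sin φ₁ / sin φ₂ = 87.5 × sin 28° / sin 52°
V₂ = 87.5 × 0.4695/0.7880 = 52.1 knots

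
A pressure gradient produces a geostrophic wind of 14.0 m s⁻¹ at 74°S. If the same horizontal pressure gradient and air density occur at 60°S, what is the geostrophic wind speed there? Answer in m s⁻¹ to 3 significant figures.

15.5 m s⁻¹

With the same pressure gradient and density, V_g ∝ 1/f ∝ 1/sin φ.
V₂ = V₁ · sin φ₁ / sin φ₂ = 14.0 × sin 74° / sin 60°
V₂ = 14.0 × 0.9613/0.8660 = 15.5 m s⁻¹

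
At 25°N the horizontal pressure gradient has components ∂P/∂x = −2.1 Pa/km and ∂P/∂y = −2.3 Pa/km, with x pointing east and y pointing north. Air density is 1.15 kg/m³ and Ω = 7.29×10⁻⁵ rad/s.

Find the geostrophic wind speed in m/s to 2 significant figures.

Coriolis parameter at 25°N:
f = 2Ω sin φ = 2 × 7.29×10⁻⁵ × sin 25° = 6.16×10⁻⁵ s⁻¹
Component geostrophic relations (x east, y north):
u_g = −(1/(fρ)) ∂P/∂y,  v_g = (1/(fρ)) ∂P/∂x
u_g = −(−2.3×10⁻³)/(6.16×10⁻⁵ × 1.15) = 32.5 m/s;  v_g = (−2.1×10⁻³)/(6.16×10⁻⁵ × 1.15) = −29.6 m/s
|V_g| = √(u_g² + v_g²) = 44.0 m/s

44 m/s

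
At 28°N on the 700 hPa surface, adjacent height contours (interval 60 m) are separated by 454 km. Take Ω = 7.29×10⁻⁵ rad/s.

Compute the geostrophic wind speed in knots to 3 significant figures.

36.8 knots

Coriolis parameter at 28°N:
f = 2Ω sin φ = 2 × 7.29×10⁻⁵ × sin 28° = 6.84×10⁻⁵ s⁻¹
Height gradient: |∂Z/∂n| = 60 m / 454000 m = 1.32×10⁻⁴
On a pressure surface, geostrophic balance gives V_g = (g/f)|∂Z/∂n|:
V_g = 9.81 × 1.32×10⁻⁴ / 6.84×10⁻⁵ = 18.9 m/s
Converting: 18.9 m/s × 1.944 = 36.8 knots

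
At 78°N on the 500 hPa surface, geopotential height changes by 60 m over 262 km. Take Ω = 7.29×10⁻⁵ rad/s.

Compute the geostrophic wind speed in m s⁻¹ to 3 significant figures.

Coriolis parameter at 78°N:
f = 2Ω sin φ = 2 × 7.29×10⁻⁵ × sin 78° = 1.43×10⁻⁴ s⁻¹
Height gradient: |∂Z/∂n| = 60 m / 262000 m = 2.29×10⁻⁴
On a pressure surface, geostrophic balance gives V_g = (g/f)|∂Z/∂n|:
V_g = 9.81 × 2.29×10⁻⁴ / 1.43×10⁻⁴ = 15.8 m/s

15.8 m s⁻¹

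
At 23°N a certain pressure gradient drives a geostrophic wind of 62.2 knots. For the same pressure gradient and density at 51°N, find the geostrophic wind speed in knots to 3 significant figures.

With the same pressure gradient and density, V_g ∝ 1/f ∝ 1/sin φ.
V₂ = V₁ · sin φ₁ / sin φ₂ = 62.2 × sin 23° / sin 51°
V₂ = 62.2 × 0.3907/0.7771 = 31.3 knots

31.3 knots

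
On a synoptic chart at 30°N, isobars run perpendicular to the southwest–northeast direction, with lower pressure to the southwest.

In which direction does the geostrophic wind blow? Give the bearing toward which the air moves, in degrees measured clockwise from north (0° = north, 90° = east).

315°

The pressure-gradient force points toward the southwest (bearing 225°).
Geostrophic balance: in the Northern Hemisphere the Coriolis force deflects motion to the right, so the geostrophic wind blows 90° to the right of the pressure-gradient force (low pressure on the left).
Rotating 225° by 90° clockwise gives 315° — the wind blows toward the northwest.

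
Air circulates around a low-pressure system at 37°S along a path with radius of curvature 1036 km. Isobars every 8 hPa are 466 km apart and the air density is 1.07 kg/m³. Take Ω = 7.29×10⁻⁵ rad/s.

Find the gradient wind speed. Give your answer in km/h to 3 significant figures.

56.2 km/h

Coriolis parameter at 37°S:
f = 2Ω sin φ = 2 × 7.29×10⁻⁵ × sin 37° = 8.77×10⁻⁵ s⁻¹
Pressure gradient: |∂P/∂n| = 800 Pa / 466000 m = 1.72×10⁻³ Pa/m
Geostrophic speed: V_g = |∂P/∂n|/(fρ) = 1.72×10⁻³/(8.77×10⁻⁵ × 1.07) = 18.3 m/s
Around a low, centrifugal force acts outward with Coriolis, so pressure-gradient force balances both:
(1/ρ)|∂P/∂n| = fV + V²/R  →  V² + fR·V − fR·V_g = 0
With fR = 8.77×10⁻⁵ × 1036×10³ m = 90.9 m/s:
V = [−fR + √((fR)² + 4 fR V_g)]/2 = [−90.9 + √(90.9² + 4×90.9×18.3)]/2 = 15.6 m/s
Subgeostrophic (V < V_g = 18.3 m/s), as expected around a low.
Converting: 15.6 m/s × 3.6 = 56.2 km/h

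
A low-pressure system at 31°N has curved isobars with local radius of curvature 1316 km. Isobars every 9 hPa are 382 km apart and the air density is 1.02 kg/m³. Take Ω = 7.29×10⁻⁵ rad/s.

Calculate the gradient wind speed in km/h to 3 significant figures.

88.6 km/h

Coriolis parameter at 31°N:
f = 2Ω sin φ = 2 × 7.29×10⁻⁵ × sin 31° = 7.51×10⁻⁵ s⁻¹
Pressure gradient: |∂P/∂n| = 900 Pa / 382000 m = 2.36×10⁻³ Pa/m
Geostrophic speed: V_g = |∂P/∂n|/(fρ) = 2.36×10⁻³/(7.51×10⁻⁵ × 1.02) = 30.8 m/s
Around a low, centrifugal force acts outward with Coriolis, so pressure-gradient force balances both:
(1/ρ)|∂P/∂n| = fV + V²/R  →  V² + fR·V − fR·V_g = 0
With fR = 7.51×10⁻⁵ × 1316×10³ m = 98.8 m/s:
V = [−fR + √((fR)² + 4 fR V_g)]/2 = [−98.8 + √(98.8² + 4×98.8×30.8)]/2 = 24.6 m/s
Subgeostrophic (V < V_g = 30.8 m/s), as expected around a low.
Converting: 24.6 m/s × 3.6 = 88.6 km/h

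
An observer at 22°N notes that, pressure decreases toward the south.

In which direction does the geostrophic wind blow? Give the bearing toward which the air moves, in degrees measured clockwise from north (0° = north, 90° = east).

The pressure-gradient force points toward the south (bearing 180°).
Geostrophic balance: in the Northern Hemisphere the Coriolis force deflects motion to the right, so the geostrophic wind blows 90° to the right of the pressure-gradient force (low pressure on the left).
Rotating 180° by 90° clockwise gives 270° — the wind blows toward the west.

270°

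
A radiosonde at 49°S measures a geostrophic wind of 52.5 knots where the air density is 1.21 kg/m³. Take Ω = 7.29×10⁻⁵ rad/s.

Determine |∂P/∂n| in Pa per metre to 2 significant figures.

Coriolis parameter at 49°S:
f = 2Ω sin φ = 2 × 7.29×10⁻⁵ × sin 49° = 1.10×10⁻⁴ s⁻¹
Wind speed in SI: 52.5 knots = 27.0 m/s
Geostrophic balance rearranged: |∂P/∂n| = f ρ V_g
|∂P/∂n| = 1.10×10⁻⁴ × 1.21 × 27.0 = 3.60×10⁻³ Pa/m

3.6×10⁻³ Pa/m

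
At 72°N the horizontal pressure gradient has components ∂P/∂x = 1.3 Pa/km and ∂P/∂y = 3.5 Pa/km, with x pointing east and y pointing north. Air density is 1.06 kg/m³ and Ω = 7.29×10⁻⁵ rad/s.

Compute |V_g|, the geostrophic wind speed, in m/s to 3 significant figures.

25.4 m/s

Coriolis parameter at 72°N:
f = 2Ω sin φ = 2 × 7.29×10⁻⁵ × sin 72° = 1.39×10⁻⁴ s⁻¹
Component geostrophic relations (x east, y north):
u_g = −(1/(fρ)) ∂P/∂y,  v_g = (1/(fρ)) ∂P/∂x
u_g = −(3.5×10⁻³)/(1.39×10⁻⁴ × 1.06) = −23.8 m/s;  v_g = (1.3×10⁻³)/(1.39×10⁻⁴ × 1.06) = 8.84 m/s
|V_g| = √(u_g² + v_g²) = 25.4 m/s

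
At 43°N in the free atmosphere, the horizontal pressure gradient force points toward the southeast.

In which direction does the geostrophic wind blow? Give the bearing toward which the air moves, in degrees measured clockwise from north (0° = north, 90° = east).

225°

The pressure-gradient force points toward the southeast (bearing 135°).
Geostrophic balance: in the Northern Hemisphere the Coriolis force deflects motion to the right, so the geostrophic wind blows 90° to the right of the pressure-gradient force (low pressure on the left).
Rotating 135° by 90° clockwise gives 225° — the wind blows toward the southwest.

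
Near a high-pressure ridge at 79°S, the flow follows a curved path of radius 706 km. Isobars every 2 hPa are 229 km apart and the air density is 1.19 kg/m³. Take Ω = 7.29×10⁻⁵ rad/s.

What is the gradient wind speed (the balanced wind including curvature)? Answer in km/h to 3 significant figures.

Coriolis parameter at 79°S:
f = 2Ω sin φ = 2 × 7.29×10⁻⁵ × sin 79° = 1.43×10⁻⁴ s⁻¹
Pressure gradient: |∂P/∂n| = 200 Pa / 229000 m = 8.73×10⁻⁴ Pa/m
Geostrophic speed: V_g = |∂P/∂n|/(fρ) = 8.73×10⁻⁴/(1.43×10⁻⁴ × 1.19) = 5.13 m/s
Around a high, pressure-gradient force acts outward with centrifugal, so Coriolis balances both:
fV = (1/ρ)|∂P/∂n| + V²/R  →  V² − fR·V + fR·V_g = 0
With fR = 1.43×10⁻⁴ × 706×10³ m = 101 m/s:
V = [fR − √((fR)² − 4 fR V_g)]/2 = [101 − √(101² − 4×101×5.13)]/2 = 5.42 m/s
Supergeostrophic (V > V_g = 5.13 m/s), as expected around a high.
Converting: 5.42 m/s × 3.6 = 19.5 km/h

19.5 km/h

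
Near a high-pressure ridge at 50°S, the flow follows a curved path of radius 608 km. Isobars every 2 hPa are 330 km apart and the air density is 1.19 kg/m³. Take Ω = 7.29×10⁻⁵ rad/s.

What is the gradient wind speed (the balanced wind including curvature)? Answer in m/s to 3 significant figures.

Coriolis parameter at 50°S:
f = 2Ω sin φ = 2 × 7.29×10⁻⁵ × sin 50° = 1.12×10⁻⁴ s⁻¹
Pressure gradient: |∂P/∂n| = 200 Pa / 330000 m = 6.06×10⁻⁴ Pa/m
Geostrophic speed: V_g = |∂P/∂n|/(fρ) = 6.06×10⁻⁴/(1.12×10⁻⁴ × 1.19) = 4.56 m/s
Around a high, pressure-gradient force acts outward with centrifugal, so Coriolis balances both:
fV = (1/ρ)|∂P/∂n| + V²/R  →  V² − fR·V + fR·V_g = 0
With fR = 1.12×10⁻⁴ × 608×10³ m = 67.9 m/s:
V = [fR − √((fR)² − 4 fR V_g)]/2 = [67.9 − √(67.9² − 4×67.9×4.56)]/2 = 4.92 m/s
Supergeostrophic (V > V_g = 4.56 m/s), as expected around a high.

4.92 m/s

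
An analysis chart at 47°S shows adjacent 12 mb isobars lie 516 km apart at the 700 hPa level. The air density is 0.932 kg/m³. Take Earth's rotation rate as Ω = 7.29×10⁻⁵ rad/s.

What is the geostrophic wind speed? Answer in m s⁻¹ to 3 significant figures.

23.4 m s⁻¹

Coriolis parameter at 47°S:
f = 2Ω sin φ = 2 × 7.29×10⁻⁵ × sin 47° = 1.07×10⁻⁴ s⁻¹
Pressure gradient: |∂P/∂n| = 1200 Pa / 516000 m = 2.33×10⁻³ Pa/m
Geostrophic balance (pressure-gradient force = Coriolis force):
V_g = (1/(fρ)) |∂P/∂n| = 2.33×10⁻³ / (1.07×10⁻⁴ × 0.932) = 23.4 m/s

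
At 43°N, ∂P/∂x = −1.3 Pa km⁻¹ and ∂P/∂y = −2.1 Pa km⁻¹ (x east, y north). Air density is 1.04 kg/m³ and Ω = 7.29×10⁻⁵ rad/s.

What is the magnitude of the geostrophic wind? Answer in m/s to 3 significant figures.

Coriolis parameter at 43°N:
f = 2Ω sin φ = 2 × 7.29×10⁻⁵ × sin 43° = 9.94×10⁻⁵ s⁻¹
Component geostrophic relations (x east, y north):
u_g = −(1/(fρ)) ∂P/∂y,  v_g = (1/(fρ)) ∂P/∂x
u_g = −(−2.1×10⁻³)/(9.94×10⁻⁵ × 1.04) = 20.3 m/s;  v_g = (−1.3×10⁻³)/(9.94×10⁻⁵ × 1.04) = −12.6 m/s
|V_g| = √(u_g² + v_g²) = 23.9 m/s

23.9 m/s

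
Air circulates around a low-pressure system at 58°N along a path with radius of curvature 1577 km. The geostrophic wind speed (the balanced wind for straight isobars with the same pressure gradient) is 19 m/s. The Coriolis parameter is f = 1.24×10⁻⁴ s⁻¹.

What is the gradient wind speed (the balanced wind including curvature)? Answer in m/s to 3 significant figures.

Around a low, centrifugal force acts outward with Coriolis, so pressure-gradient force balances both:
(1/ρ)|∂P/∂n| = fV + V²/R  →  V² + fR·V − fR·V_g = 0
With fR = 1.24×10⁻⁴ × 1577×10³ m = 196 m/s:
V = [−fR + √((fR)² + 4 fR V_g)]/2 = [−196 + √(196² + 4×196×19)]/2 = 17.4 m/s
Subgeostrophic (V < V_g = 19 m/s), as expected around a low.

17.4 m/s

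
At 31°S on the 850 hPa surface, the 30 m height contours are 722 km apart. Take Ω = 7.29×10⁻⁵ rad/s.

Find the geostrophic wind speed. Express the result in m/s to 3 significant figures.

5.43 m/s

Coriolis parameter at 31°S:
f = 2Ω sin φ = 2 × 7.29×10⁻⁵ × sin 31° = 7.51×10⁻⁵ s⁻¹
Height gradient: |∂Z/∂n| = 30 m / 722000 m = 4.16×10⁻⁵
On a pressure surface, geostrophic balance gives V_g = (g/f)|∂Z/∂n|:
V_g = 9.81 × 4.16×10⁻⁵ / 7.51×10⁻⁵ = 5.43 m/s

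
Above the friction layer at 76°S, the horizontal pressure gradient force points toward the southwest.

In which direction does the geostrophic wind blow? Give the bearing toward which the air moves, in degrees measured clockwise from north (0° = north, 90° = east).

The pressure-gradient force points toward the southwest (bearing 225°).
Geostrophic balance: in the Southern Hemisphere the Coriolis force deflects motion to the left, so the geostrophic wind blows 90° to the left of the pressure-gradient force (low pressure on the right).
Rotating 225° by 90° counterclockwise gives 135° — the wind blows toward the southeast.

135°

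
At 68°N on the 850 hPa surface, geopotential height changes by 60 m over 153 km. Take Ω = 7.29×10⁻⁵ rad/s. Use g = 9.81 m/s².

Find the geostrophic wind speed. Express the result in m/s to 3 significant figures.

28.5 m/s

Coriolis parameter at 68°N:
f = 2Ω sin φ = 2 × 7.29×10⁻⁵ × sin 68° = 1.35×10⁻⁴ s⁻¹
Height gradient: |∂Z/∂n| = 60 m / 153000 m = 3.92×10⁻⁴
On a pressure surface, geostrophic balance gives V_g = (g/f)|∂Z/∂n|:
V_g = 9.81 × 3.92×10⁻⁴ / 1.35×10⁻⁴ = 28.5 m/s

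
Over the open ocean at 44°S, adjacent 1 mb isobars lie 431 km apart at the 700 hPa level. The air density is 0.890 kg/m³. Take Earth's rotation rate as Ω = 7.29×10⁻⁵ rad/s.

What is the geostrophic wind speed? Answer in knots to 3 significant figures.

5.00 knots

Coriolis parameter at 44°S:
f = 2Ω sin φ = 2 × 7.29×10⁻⁵ × sin 44° = 1.01×10⁻⁴ s⁻¹
Pressure gradient: |∂P/∂n| = 100 Pa / 431000 m = 2.32×10⁻⁴ Pa/m
Geostrophic balance (pressure-gradient force = Coriolis force):
V_g = (1/(fρ)) |∂P/∂n| = 2.32×10⁻⁴ / (1.01×10⁻⁴ × 0.890) = 2.57 m/s
Converting: 2.57 m/s × 1.944 = 5.00 knots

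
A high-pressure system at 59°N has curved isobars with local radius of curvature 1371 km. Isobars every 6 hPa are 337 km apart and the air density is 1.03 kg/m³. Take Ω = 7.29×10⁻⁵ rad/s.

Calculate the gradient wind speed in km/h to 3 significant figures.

Coriolis parameter at 59°N:
f = 2Ω sin φ = 2 × 7.29×10⁻⁵ × sin 59° = 1.25×10⁻⁴ s⁻¹
Pressure gradient: |∂P/∂n| = 600 Pa / 337000 m = 1.78×10⁻³ Pa/m
Geostrophic speed: V_g = |∂P/∂n|/(fρ) = 1.78×10⁻³/(1.25×10⁻⁴ × 1.03) = 13.8 m/s
Around a high, pressure-gradient force acts outward with centrifugal, so Coriolis balances both:
fV = (1/ρ)|∂P/∂n| + V²/R  →  V² − fR·V + fR·V_g = 0
With fR = 1.25×10⁻⁴ × 1371×10³ m = 171 m/s:
V = [fR − √((fR)² − 4 fR V_g)]/2 = [171 − √(171² − 4×171×13.8)]/2 = 15.2 m/s
Supergeostrophic (V > V_g = 13.8 m/s), as expected around a high.
Converting: 15.2 m/s × 3.6 = 54.6 km/h

54.6 km/h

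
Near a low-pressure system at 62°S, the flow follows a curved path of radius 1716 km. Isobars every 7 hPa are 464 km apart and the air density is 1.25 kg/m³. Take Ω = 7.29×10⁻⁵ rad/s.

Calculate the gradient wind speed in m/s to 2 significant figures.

Coriolis parameter at 62°S:
f = 2Ω sin φ = 2 × 7.29×10⁻⁵ × sin 62° = 1.29×10⁻⁴ s⁻¹
Pressure gradient: |∂P/∂n| = 700 Pa / 464000 m = 1.51×10⁻³ Pa/m
Geostrophic speed: V_g = |∂P/∂n|/(fρ) = 1.51×10⁻³/(1.29×10⁻⁴ × 1.25) = 9.38 m/s
Around a low, centrifugal force acts outward with Coriolis, so pressure-gradient force balances both:
(1/ρ)|∂P/∂n| = fV + V²/R  →  V² + fR·V − fR·V_g = 0
With fR = 1.29×10⁻⁴ × 1716×10³ m = 221 m/s:
V = [−fR + √((fR)² + 4 fR V_g)]/2 = [−221 + √(221² + 4×221×9.38)]/2 = 9.01 m/s
Subgeostrophic (V < V_g = 9.38 m/s), as expected around a low.

9.0 m/s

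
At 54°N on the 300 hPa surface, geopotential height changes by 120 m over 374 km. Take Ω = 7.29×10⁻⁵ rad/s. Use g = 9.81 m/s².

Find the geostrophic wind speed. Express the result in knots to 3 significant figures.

Coriolis parameter at 54°N:
f = 2Ω sin φ = 2 × 7.29×10⁻⁵ × sin 54° = 1.18×10⁻⁴ s⁻¹
Height gradient: |∂Z/∂n| = 120 m / 374000 m = 3.21×10⁻⁴
On a pressure surface, geostrophic balance gives V_g = (g/f)|∂Z/∂n|:
V_g = 9.81 × 3.21×10⁻⁴ / 1.18×10⁻⁴ = 26.7 m/s
Converting: 26.7 m/s × 1.944 = 51.9 knots

51.9 knots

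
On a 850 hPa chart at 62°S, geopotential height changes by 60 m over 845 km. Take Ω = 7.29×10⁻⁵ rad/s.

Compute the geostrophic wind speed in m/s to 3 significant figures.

5.41 m/s

Coriolis parameter at 62°S:
f = 2Ω sin φ = 2 × 7.29×10⁻⁵ × sin 62° = 1.29×10⁻⁴ s⁻¹
Height gradient: |∂Z/∂n| = 60 m / 845000 m = 7.10×10⁻⁵
On a pressure surface, geostrophic balance gives V_g = (g/f)|∂Z/∂n|:
V_g = 9.81 × 7.10×10⁻⁵ / 1.29×10⁻⁴ = 5.41 m/s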